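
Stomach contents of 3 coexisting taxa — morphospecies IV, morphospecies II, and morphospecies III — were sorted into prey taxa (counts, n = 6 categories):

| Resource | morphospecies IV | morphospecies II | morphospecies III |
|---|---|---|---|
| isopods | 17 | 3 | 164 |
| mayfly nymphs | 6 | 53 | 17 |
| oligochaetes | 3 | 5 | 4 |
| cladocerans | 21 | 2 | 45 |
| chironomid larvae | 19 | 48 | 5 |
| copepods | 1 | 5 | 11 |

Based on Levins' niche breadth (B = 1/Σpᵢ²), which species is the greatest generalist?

Proportions for morphospecies IV (n=67): 17/67=0.2537, 6/67=0.0896, 3/67=0.0448, 21/67=0.3134, 19/67=0.2836, 1/67=0.0149
Proportions for morphospecies II (n=116): 3/116=0.0259, 53/116=0.4569, 5/116=0.0431, 2/116=0.0172, 48/116=0.4138, 5/116=0.0431
Proportions for morphospecies III (n=246): 164/246=0.6667, 17/246=0.0691, 4/246=0.0163, 45/246=0.1829, 5/246=0.0203, 11/246=0.0447
Σp_IVᵢ² = 0.2537² + 0.0896² + 0.0448² + 0.3134² + 0.2836² + 0.0149² = 0.064364 + 0.008028 + 0.002007 + 0.098220 + 0.080429 + 0.000222 = 0.253270
B_IV = 1 / 0.253270 = 3.9484
Σp_IIᵢ² = 0.0259² + 0.4569² + 0.0431² + 0.0172² + 0.4138² + 0.0431² = 0.000671 + 0.208758 + 0.001858 + 0.000296 + 0.171230 + 0.001858 = 0.384671
B_II = 1 / 0.384671 = 2.5996
Σp_IIIᵢ² = 0.6667² + 0.0691² + 0.0163² + 0.1829² + 0.0203² + 0.0447² = 0.444489 + 0.004775 + 0.000266 + 0.033452 + 0.000412 + 0.001998 = 0.485392
B_III = 1 / 0.485392 = 2.0602
Highest B → broadest niche (most generalist): morphospecies IV (B = 3.95).

morphospecies IV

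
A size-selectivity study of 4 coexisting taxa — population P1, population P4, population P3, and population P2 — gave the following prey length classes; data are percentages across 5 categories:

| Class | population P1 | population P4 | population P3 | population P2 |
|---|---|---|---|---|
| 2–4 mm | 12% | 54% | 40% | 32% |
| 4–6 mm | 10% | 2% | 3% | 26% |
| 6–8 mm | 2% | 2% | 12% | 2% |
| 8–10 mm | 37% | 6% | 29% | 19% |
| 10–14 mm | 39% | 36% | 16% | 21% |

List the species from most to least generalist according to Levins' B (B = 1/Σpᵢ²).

Convert percentages to proportions (divide by 100).
Σp_P1ᵢ² = 0.12² + 0.10² + 0.02² + 0.37² + 0.39² = 0.0144 + 0.0100 + 0.0004 + 0.1369 + 0.1521 = 0.3138
B_P1 = 1 / 0.3138 = 3.1867
Σp_P4ᵢ² = 0.54² + 0.02² + 0.02² + 0.06² + 0.36² = 0.2916 + 0.0004 + 0.0004 + 0.0036 + 0.1296 = 0.4256
B_P4 = 1 / 0.4256 = 2.3496
Σp_P3ᵢ² = 0.40² + 0.03² + 0.12² + 0.29² + 0.16² = 0.1600 + 0.0009 + 0.0144 + 0.0841 + 0.0256 = 0.2850
B_P3 = 1 / 0.2850 = 3.5088
Σp_P2ᵢ² = 0.32² + 0.26² + 0.02² + 0.19² + 0.21² = 0.1024 + 0.0676 + 0.0004 + 0.0361 + 0.0441 = 0.2506
B_P2 = 1 / 0.2506 = 3.9904
Ranking by B (broadest → narrowest): population P2 (3.99) > population P3 (3.51) > population P1 (3.19) > population P4 (2.35)

population P2 > population P3 > population P1 > population P4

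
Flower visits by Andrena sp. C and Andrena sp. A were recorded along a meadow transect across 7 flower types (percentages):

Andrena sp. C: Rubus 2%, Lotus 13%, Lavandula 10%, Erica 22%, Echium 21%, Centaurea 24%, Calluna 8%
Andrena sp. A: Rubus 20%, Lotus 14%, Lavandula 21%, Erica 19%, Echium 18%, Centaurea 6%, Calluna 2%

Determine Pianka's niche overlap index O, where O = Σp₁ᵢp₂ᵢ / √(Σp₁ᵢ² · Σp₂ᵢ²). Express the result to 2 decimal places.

0.77

Convert percentages to proportions (divide by 100).
Σ p₁ᵢp₂ᵢ = 0.0040 + 0.0182 + 0.0210 + 0.0418 + 0.0378 + 0.0144 + 0.0016 = 0.1388
Σp_1ᵢ² = 0.02² + 0.13² + 0.10² + 0.22² + 0.21² + 0.24² + 0.08² = 0.0004 + 0.0169 + 0.0100 + 0.0484 + 0.0441 + 0.0576 + 0.0064 = 0.1838
Σp_2ᵢ² = 0.20² + 0.14² + 0.21² + 0.19² + 0.18² + 0.06² + 0.02² = 0.0400 + 0.0196 + 0.0441 + 0.0361 + 0.0324 + 0.0036 + 0.0004 = 0.1762
O = 0.1388 / √(0.1838 × 0.1762) = 0.1388 / 0.17996 = 0.7713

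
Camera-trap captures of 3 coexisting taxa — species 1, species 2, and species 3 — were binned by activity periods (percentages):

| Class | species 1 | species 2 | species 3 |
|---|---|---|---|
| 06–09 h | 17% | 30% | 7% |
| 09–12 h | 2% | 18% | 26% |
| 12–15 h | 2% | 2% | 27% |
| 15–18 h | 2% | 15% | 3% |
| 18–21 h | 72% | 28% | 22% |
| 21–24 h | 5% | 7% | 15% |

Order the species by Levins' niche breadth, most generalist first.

Convert percentages to proportions (divide by 100).
Σp_1ᵢ² = 0.17² + 0.02² + 0.02² + 0.02² + 0.72² + 0.05² = 0.0289 + 0.0004 + 0.0004 + 0.0004 + 0.5184 + 0.0025 = 0.5510
B_1 = 1 / 0.5510 = 1.8149
Σp_2ᵢ² = 0.30² + 0.18² + 0.02² + 0.15² + 0.28² + 0.07² = 0.0900 + 0.0324 + 0.0004 + 0.0225 + 0.0784 + 0.0049 = 0.2286
B_2 = 1 / 0.2286 = 4.3745
Σp_3ᵢ² = 0.07² + 0.26² + 0.27² + 0.03² + 0.22² + 0.15² = 0.0049 + 0.0676 + 0.0729 + 0.0009 + 0.0484 + 0.0225 = 0.2172
B_3 = 1 / 0.2172 = 4.6041
Ranking by B (broadest → narrowest): species 3 (4.60) > species 2 (4.37) > species 1 (1.81)

species 3 > species 2 > species 1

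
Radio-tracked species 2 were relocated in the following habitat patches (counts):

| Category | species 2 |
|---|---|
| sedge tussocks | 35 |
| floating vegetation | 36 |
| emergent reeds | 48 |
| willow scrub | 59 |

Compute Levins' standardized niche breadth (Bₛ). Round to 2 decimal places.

Proportions for species 2 (n=178): 35/178=0.1966, 36/178=0.2022, 48/178=0.2697, 59/178=0.3315
Σpᵢ² = 0.1966² + 0.2022² + 0.2697² + 0.3315² = 0.038652 + 0.040885 + 0.072738 + 0.109892 = 0.262167
B = 1 / 0.262167 = 3.8144
Bₛ = (B − 1)/(n − 1) = (3.8144 − 1)/(4 − 1) = 2.8144/3 = 0.9381

0.94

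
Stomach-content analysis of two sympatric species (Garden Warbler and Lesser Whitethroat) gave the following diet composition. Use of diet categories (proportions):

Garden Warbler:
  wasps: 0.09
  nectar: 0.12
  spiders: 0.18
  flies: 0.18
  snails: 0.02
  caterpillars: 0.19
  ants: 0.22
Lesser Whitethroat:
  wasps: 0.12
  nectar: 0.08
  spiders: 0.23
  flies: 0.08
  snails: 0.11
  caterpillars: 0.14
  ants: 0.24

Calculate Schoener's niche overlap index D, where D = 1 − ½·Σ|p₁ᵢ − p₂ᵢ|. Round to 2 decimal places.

Σ|p₁ᵢ − p₂ᵢ| = 0.03 + 0.04 + 0.05 + 0.10 + 0.09 + 0.05 + 0.02 = 0.38
D = 1 − ½ × 0.38 = 1 − 0.190 = 0.8100

0.81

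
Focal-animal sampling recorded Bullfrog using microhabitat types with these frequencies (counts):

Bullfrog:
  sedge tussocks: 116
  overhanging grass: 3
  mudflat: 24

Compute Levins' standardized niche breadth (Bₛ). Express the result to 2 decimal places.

Proportions for Bullfrog (n=143): 116/143=0.8112, 3/143=0.0210, 24/143=0.1678
Σpᵢ² = 0.8112² + 0.0210² + 0.1678² = 0.658045 + 0.000441 + 0.028157 = 0.686643
B = 1 / 0.686643 = 1.4564
Bₛ = (B − 1)/(n − 1) = (1.4564 − 1)/(3 − 1) = 0.4564/2 = 0.2282

0.23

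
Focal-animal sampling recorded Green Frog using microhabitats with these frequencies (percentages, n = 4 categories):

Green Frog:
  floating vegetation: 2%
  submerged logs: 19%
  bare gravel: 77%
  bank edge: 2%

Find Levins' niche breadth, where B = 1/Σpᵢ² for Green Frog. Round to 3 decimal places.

1.588

Convert percentages to proportions (divide by 100).
Σpᵢ² = 0.02² + 0.19² + 0.77² + 0.02² = 0.0004 + 0.0361 + 0.5929 + 0.0004 = 0.6298
B = 1 / 0.6298 = 1.58781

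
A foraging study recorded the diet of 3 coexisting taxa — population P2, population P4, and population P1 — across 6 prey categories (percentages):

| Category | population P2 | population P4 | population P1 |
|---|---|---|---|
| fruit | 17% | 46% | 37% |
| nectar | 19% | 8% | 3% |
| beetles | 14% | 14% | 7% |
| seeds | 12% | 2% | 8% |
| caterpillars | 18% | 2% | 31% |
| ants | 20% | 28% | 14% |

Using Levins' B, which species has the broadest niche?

population P2

Convert percentages to proportions (divide by 100).
Σp_P2ᵢ² = 0.17² + 0.19² + 0.14² + 0.12² + 0.18² + 0.20² = 0.0289 + 0.0361 + 0.0196 + 0.0144 + 0.0324 + 0.0400 = 0.1714
B_P2 = 1 / 0.1714 = 5.8343
Σp_P4ᵢ² = 0.46² + 0.08² + 0.14² + 0.02² + 0.02² + 0.28² = 0.2116 + 0.0064 + 0.0196 + 0.0004 + 0.0004 + 0.0784 = 0.3168
B_P4 = 1 / 0.3168 = 3.1566
Σp_P1ᵢ² = 0.37² + 0.03² + 0.07² + 0.08² + 0.31² + 0.14² = 0.1369 + 0.0009 + 0.0049 + 0.0064 + 0.0961 + 0.0196 = 0.2648
B_P1 = 1 / 0.2648 = 3.7764
Highest B → broadest niche (most generalist): population P2 (B = 5.83).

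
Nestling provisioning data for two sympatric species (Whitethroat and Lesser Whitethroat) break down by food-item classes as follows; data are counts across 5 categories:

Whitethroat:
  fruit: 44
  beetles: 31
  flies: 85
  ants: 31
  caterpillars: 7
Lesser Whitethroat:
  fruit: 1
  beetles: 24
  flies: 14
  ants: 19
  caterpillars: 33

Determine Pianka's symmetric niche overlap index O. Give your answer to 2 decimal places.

Proportions for Whitethroat (n=198): 44/198=0.2222, 31/198=0.1566, 85/198=0.4293, 31/198=0.1566, 7/198=0.0354
Proportions for Lesser Whitethroat (n=91): 1/91=0.0110, 24/91=0.2637, 14/91=0.1538, 19/91=0.2088, 33/91=0.3626
Σ p₁ᵢp₂ᵢ = 0.002444 + 0.041295 + 0.066026 + 0.032698 + 0.012836 = 0.155299
Σp_1ᵢ² = 0.2222² + 0.1566² + 0.4293² + 0.1566² + 0.0354² = 0.049373 + 0.024524 + 0.184298 + 0.024524 + 0.001253 = 0.283972
Σp_2ᵢ² = 0.0110² + 0.2637² + 0.1538² + 0.2088² + 0.3626² = 0.000121 + 0.069538 + 0.023654 + 0.043597 + 0.131479 = 0.268389
O = 0.155299 / √(0.283972 × 0.268389) = 0.155299 / 0.2760706 = 0.5625

0.56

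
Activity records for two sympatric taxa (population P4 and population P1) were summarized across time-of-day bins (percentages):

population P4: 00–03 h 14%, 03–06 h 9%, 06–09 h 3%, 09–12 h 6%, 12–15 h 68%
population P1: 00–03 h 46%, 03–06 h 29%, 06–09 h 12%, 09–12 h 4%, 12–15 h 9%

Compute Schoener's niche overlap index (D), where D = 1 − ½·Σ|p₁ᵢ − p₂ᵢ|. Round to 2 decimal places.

Convert percentages to proportions (divide by 100).
Σ|p₁ᵢ − p₂ᵢ| = 0.32 + 0.20 + 0.09 + 0.02 + 0.59 = 1.22
D = 1 − ½ × 1.22 = 1 − 0.610 = 0.3900

0.39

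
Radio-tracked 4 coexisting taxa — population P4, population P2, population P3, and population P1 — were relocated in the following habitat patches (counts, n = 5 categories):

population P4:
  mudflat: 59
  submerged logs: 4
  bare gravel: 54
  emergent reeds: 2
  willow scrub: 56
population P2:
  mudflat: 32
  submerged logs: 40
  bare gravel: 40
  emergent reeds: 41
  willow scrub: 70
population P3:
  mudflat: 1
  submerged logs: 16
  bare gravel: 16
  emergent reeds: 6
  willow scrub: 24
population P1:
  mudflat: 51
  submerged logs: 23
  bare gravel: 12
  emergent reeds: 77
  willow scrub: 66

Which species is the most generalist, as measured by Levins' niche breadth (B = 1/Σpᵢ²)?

Proportions for population P4 (n=175): 59/175=0.3371, 4/175=0.0229, 54/175=0.3086, 2/175=0.0114, 56/175=0.3200
Proportions for population P2 (n=223): 32/223=0.1435, 40/223=0.1794, 40/223=0.1794, 41/223=0.1839, 70/223=0.3139
Proportions for population P3 (n=63): 1/63=0.0159, 16/63=0.2540, 16/63=0.2540, 6/63=0.0952, 24/63=0.3810
Proportions for population P1 (n=229): 51/229=0.2227, 23/229=0.1004, 12/229=0.0524, 77/229=0.3362, 66/229=0.2882
Σp_P4ᵢ² = 0.3371² + 0.0229² + 0.3086² + 0.0114² + 0.3200² = 0.113636 + 0.000524 + 0.095234 + 0.000130 + 0.102400 = 0.311924
B_P4 = 1 / 0.311924 = 3.2059
Σp_P2ᵢ² = 0.1435² + 0.1794² + 0.1794² + 0.1839² + 0.3139² = 0.020592 + 0.032184 + 0.032184 + 0.033819 + 0.098533 = 0.217312
B_P2 = 1 / 0.217312 = 4.6017
Σp_P3ᵢ² = 0.0159² + 0.2540² + 0.2540² + 0.0952² + 0.3810² = 0.000253 + 0.064516 + 0.064516 + 0.009063 + 0.145161 = 0.283509
B_P3 = 1 / 0.283509 = 3.5272
Σp_P1ᵢ² = 0.2227² + 0.1004² + 0.0524² + 0.3362² + 0.2882² = 0.049595 + 0.010080 + 0.002746 + 0.113030 + 0.083059 = 0.258510
B_P1 = 1 / 0.258510 = 3.8683
Highest B → broadest niche (most generalist): population P2 (B = 4.60).

population P2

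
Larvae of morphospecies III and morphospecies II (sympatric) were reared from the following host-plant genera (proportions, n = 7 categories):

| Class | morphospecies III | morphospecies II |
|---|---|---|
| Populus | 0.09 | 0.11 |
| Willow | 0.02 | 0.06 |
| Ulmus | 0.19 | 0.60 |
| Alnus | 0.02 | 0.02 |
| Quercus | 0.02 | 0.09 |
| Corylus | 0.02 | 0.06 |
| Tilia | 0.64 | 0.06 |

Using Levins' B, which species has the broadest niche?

Σp_IIIᵢ² = 0.09² + 0.02² + 0.19² + 0.02² + 0.02² + 0.02² + 0.64² = 0.0081 + 0.0004 + 0.0361 + 0.0004 + 0.0004 + 0.0004 + 0.4096 = 0.4554
B_III = 1 / 0.4554 = 2.1959
Σp_IIᵢ² = 0.11² + 0.06² + 0.60² + 0.02² + 0.09² + 0.06² + 0.06² = 0.0121 + 0.0036 + 0.3600 + 0.0004 + 0.0081 + 0.0036 + 0.0036 = 0.3914
B_II = 1 / 0.3914 = 2.5549
Highest B → broadest niche (most generalist): morphospecies II (B = 2.55).

morphospecies II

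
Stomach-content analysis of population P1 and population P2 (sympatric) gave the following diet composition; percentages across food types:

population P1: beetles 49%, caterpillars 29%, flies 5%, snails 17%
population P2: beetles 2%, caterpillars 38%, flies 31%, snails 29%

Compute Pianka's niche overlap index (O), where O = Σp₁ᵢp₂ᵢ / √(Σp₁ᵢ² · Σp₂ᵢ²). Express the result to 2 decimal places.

0.54

Convert percentages to proportions (divide by 100).
Σ p₁ᵢp₂ᵢ = 0.0098 + 0.1102 + 0.0155 + 0.0493 = 0.1848
Σp_1ᵢ² = 0.49² + 0.29² + 0.05² + 0.17² = 0.2401 + 0.0841 + 0.0025 + 0.0289 = 0.3556
Σp_2ᵢ² = 0.02² + 0.38² + 0.31² + 0.29² = 0.0004 + 0.1444 + 0.0961 + 0.0841 = 0.3250
O = 0.1848 / √(0.3556 × 0.3250) = 0.1848 / 0.33996 = 0.5436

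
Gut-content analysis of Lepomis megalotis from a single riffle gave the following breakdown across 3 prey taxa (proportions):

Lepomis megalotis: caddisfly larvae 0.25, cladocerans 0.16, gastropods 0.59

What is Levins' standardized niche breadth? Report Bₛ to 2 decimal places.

Σpᵢ² = 0.25² + 0.16² + 0.59² = 0.0625 + 0.0256 + 0.3481 = 0.4362
B = 1 / 0.4362 = 2.2925
Bₛ = (B − 1)/(n − 1) = (2.2925 − 1)/(3 − 1) = 1.2925/2 = 0.6463

0.65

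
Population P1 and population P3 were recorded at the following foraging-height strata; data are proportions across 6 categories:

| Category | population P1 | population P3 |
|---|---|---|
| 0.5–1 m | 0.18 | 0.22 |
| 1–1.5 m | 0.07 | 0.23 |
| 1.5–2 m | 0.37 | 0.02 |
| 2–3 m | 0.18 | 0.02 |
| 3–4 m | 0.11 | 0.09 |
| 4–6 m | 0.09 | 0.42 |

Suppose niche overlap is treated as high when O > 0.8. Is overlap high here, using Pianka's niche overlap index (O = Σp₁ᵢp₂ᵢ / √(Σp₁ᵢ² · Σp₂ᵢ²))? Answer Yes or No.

Σ p₁ᵢp₂ᵢ = 0.0396 + 0.0161 + 0.0074 + 0.0036 + 0.0099 + 0.0378 = 0.1144
Σp_1ᵢ² = 0.18² + 0.07² + 0.37² + 0.18² + 0.11² + 0.09² = 0.0324 + 0.0049 + 0.1369 + 0.0324 + 0.0121 + 0.0081 = 0.2268
Σp_2ᵢ² = 0.22² + 0.23² + 0.02² + 0.02² + 0.09² + 0.42² = 0.0484 + 0.0529 + 0.0004 + 0.0004 + 0.0081 + 0.1764 = 0.2866
O = 0.1144 / √(0.2268 × 0.2866) = 0.1144 / 0.25495 = 0.4487
O = 0.4487 < 0.8 → No.

No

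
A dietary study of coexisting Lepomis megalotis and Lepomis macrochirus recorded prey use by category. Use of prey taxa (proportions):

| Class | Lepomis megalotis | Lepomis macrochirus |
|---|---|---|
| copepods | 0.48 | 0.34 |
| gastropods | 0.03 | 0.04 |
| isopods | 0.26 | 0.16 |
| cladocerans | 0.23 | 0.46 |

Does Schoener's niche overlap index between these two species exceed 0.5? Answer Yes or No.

Yes

Σ|p₁ᵢ − p₂ᵢ| = 0.14 + 0.01 + 0.10 + 0.23 = 0.48
D = 1 − ½ × 0.48 = 1 − 0.240 = 0.7600
D = 0.7600 > 0.5 → Yes.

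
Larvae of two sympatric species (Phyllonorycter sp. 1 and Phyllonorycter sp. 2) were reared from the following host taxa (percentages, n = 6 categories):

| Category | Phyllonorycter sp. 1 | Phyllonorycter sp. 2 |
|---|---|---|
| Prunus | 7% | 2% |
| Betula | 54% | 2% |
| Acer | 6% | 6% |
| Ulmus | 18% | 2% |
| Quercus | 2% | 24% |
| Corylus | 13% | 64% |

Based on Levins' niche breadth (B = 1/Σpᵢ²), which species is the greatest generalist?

Convert percentages to proportions (divide by 100).
Σp_1ᵢ² = 0.07² + 0.54² + 0.06² + 0.18² + 0.02² + 0.13² = 0.0049 + 0.2916 + 0.0036 + 0.0324 + 0.0004 + 0.0169 = 0.3498
B_1 = 1 / 0.3498 = 2.8588
Σp_2ᵢ² = 0.02² + 0.02² + 0.06² + 0.02² + 0.24² + 0.64² = 0.0004 + 0.0004 + 0.0036 + 0.0004 + 0.0576 + 0.4096 = 0.4720
B_2 = 1 / 0.4720 = 2.1186
Highest B → broadest niche (most generalist): Phyllonorycter sp. 1 (B = 2.86).

Phyllonorycter sp. 1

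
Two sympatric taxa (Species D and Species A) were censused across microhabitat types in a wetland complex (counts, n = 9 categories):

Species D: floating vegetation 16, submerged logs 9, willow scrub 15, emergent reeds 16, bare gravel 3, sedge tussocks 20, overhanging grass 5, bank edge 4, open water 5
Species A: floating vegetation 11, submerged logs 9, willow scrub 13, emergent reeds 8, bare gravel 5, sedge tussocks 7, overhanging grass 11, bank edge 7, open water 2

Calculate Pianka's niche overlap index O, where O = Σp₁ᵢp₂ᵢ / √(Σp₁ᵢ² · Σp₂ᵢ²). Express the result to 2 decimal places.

Proportions for Species D (n=93): 16/93=0.1720, 9/93=0.0968, 15/93=0.1613, 16/93=0.1720, 3/93=0.0323, 20/93=0.2151, 5/93=0.0538, 4/93=0.0430, 5/93=0.0538
Proportions for Species A (n=73): 11/73=0.1507, 9/73=0.1233, 13/73=0.1781, 8/73=0.1096, 5/73=0.0685, 7/73=0.0959, 11/73=0.1507, 7/73=0.0959, 2/73=0.0274
Σ p₁ᵢp₂ᵢ = 0.025920 + 0.011935 + 0.028728 + 0.018851 + 0.002213 + 0.020628 + 0.008108 + 0.004124 + 0.001474 = 0.121981
Σp_1ᵢ² = 0.1720² + 0.0968² + 0.1613² + 0.1720² + 0.0323² + 0.2151² + 0.0538² + 0.0430² + 0.0538² = 0.029584 + 0.009370 + 0.026018 + 0.029584 + 0.001043 + 0.046268 + 0.002894 + 0.001849 + 0.002894 = 0.149504
Σp_2ᵢ² = 0.1507² + 0.1233² + 0.1781² + 0.1096² + 0.0685² + 0.0959² + 0.1507² + 0.0959² + 0.0274² = 0.022710 + 0.015203 + 0.031720 + 0.012012 + 0.004692 + 0.009197 + 0.022710 + 0.009197 + 0.000751 = 0.128192
O = 0.121981 / √(0.149504 × 0.128192) = 0.121981 / 0.1384385 = 0.8811

0.88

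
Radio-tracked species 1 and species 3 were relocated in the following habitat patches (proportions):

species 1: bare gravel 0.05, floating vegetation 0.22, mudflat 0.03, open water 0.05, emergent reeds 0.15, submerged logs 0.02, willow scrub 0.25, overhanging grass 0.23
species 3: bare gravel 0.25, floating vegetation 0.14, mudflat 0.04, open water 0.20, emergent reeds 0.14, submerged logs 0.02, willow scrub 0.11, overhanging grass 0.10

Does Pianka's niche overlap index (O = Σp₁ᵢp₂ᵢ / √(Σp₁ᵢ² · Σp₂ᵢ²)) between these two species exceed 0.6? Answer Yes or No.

Yes

Σ p₁ᵢp₂ᵢ = 0.0125 + 0.0308 + 0.0012 + 0.0100 + 0.0210 + 0.0004 + 0.0275 + 0.0230 = 0.1264
Σp_1ᵢ² = 0.05² + 0.22² + 0.03² + 0.05² + 0.15² + 0.02² + 0.25² + 0.23² = 0.0025 + 0.0484 + 0.0009 + 0.0025 + 0.0225 + 0.0004 + 0.0625 + 0.0529 = 0.1926
Σp_2ᵢ² = 0.25² + 0.14² + 0.04² + 0.20² + 0.14² + 0.02² + 0.11² + 0.10² = 0.0625 + 0.0196 + 0.0016 + 0.0400 + 0.0196 + 0.0004 + 0.0121 + 0.0100 = 0.1658
O = 0.1264 / √(0.1926 × 0.1658) = 0.1264 / 0.17870 = 0.7073
O = 0.7073 > 0.6 → Yes.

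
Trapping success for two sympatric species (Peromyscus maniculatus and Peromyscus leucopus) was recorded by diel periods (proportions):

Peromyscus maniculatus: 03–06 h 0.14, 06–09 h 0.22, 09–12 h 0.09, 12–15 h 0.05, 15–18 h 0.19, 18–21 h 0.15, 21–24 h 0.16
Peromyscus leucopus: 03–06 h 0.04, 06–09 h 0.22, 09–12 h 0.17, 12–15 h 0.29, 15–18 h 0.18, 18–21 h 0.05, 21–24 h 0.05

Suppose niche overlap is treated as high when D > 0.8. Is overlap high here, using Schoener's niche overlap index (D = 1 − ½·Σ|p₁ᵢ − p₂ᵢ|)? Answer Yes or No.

No

Σ|p₁ᵢ − p₂ᵢ| = 0.10 + 0.00 + 0.08 + 0.24 + 0.01 + 0.10 + 0.11 = 0.64
D = 1 − ½ × 0.64 = 1 − 0.320 = 0.6800
D = 0.6800 < 0.8 → No.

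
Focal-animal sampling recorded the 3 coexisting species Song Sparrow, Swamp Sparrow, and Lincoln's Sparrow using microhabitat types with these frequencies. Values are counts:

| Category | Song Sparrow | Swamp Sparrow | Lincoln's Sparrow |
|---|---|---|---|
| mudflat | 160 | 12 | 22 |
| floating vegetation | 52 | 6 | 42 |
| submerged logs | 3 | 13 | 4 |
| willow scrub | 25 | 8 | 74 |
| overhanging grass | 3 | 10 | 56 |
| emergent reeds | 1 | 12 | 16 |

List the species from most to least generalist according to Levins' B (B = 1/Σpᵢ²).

Swamp Sparrow > Lincoln's Sparrow > Song Sparrow

Proportions for Song Sparrow (n=244): 160/244=0.6557, 52/244=0.2131, 3/244=0.0123, 25/244=0.1025, 3/244=0.0123, 1/244=0.0041
Proportions for Swamp Sparrow (n=61): 12/61=0.1967, 6/61=0.0984, 13/61=0.2131, 8/61=0.1311, 10/61=0.1639, 12/61=0.1967
Proportions for Lincoln's Sparrow (n=214): 22/214=0.1028, 42/214=0.1963, 4/214=0.0187, 74/214=0.3458, 56/214=0.2617, 16/214=0.0748
Σp_Songᵢ² = 0.6557² + 0.2131² + 0.0123² + 0.1025² + 0.0123² + 0.0041² = 0.429942 + 0.045412 + 0.000151 + 0.010506 + 0.000151 + 0.000017 = 0.486179
B_Song = 1 / 0.486179 = 2.0569
Σp_Swamᵢ² = 0.1967² + 0.0984² + 0.2131² + 0.1311² + 0.1639² + 0.1967² = 0.038691 + 0.009683 + 0.045412 + 0.017187 + 0.026863 + 0.038691 = 0.176527
B_Swam = 1 / 0.176527 = 5.6649
Σp_Lincᵢ² = 0.1028² + 0.1963² + 0.0187² + 0.3458² + 0.2617² + 0.0748² = 0.010568 + 0.038534 + 0.000350 + 0.119578 + 0.068487 + 0.005595 = 0.243112
B_Linc = 1 / 0.243112 = 4.1133
Ranking by B (broadest → narrowest): Swamp Sparrow (5.66) > Lincoln's Sparrow (4.11) > Song Sparrow (2.06)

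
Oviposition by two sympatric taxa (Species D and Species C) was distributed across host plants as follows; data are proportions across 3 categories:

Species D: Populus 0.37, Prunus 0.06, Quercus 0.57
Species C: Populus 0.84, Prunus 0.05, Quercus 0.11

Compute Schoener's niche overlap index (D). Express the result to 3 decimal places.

Σ|p₁ᵢ − p₂ᵢ| = 0.47 + 0.01 + 0.46 = 0.94
D = 1 − ½ × 0.94 = 1 − 0.470 = 0.53000

0.530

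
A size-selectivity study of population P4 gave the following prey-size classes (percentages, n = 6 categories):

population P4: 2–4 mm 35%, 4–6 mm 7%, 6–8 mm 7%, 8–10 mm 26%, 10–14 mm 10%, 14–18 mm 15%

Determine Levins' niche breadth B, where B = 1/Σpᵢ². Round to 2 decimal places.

4.30

Convert percentages to proportions (divide by 100).
Σpᵢ² = 0.35² + 0.07² + 0.07² + 0.26² + 0.10² + 0.15² = 0.1225 + 0.0049 + 0.0049 + 0.0676 + 0.0100 + 0.0225 = 0.2324
B = 1 / 0.2324 = 4.3029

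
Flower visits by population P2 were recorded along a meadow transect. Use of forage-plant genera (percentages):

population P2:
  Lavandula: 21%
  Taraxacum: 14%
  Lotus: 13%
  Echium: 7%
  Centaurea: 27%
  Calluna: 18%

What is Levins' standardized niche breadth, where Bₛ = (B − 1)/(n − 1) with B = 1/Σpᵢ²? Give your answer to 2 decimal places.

Convert percentages to proportions (divide by 100).
Σpᵢ² = 0.21² + 0.14² + 0.13² + 0.07² + 0.27² + 0.18² = 0.0441 + 0.0196 + 0.0169 + 0.0049 + 0.0729 + 0.0324 = 0.1908
B = 1 / 0.1908 = 5.2411
Bₛ = (B − 1)/(n − 1) = (5.2411 − 1)/(6 − 1) = 4.2411/5 = 0.8482

0.85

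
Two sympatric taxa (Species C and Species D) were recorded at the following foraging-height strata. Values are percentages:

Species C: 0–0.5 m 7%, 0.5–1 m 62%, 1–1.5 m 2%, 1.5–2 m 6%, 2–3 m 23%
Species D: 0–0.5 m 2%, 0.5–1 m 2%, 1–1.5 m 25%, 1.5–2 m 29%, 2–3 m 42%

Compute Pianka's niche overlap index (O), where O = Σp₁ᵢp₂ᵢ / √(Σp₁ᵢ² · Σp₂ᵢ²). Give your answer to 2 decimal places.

0.35

Convert percentages to proportions (divide by 100).
Σ p₁ᵢp₂ᵢ = 0.0014 + 0.0124 + 0.0050 + 0.0174 + 0.0966 = 0.1328
Σp_1ᵢ² = 0.07² + 0.62² + 0.02² + 0.06² + 0.23² = 0.0049 + 0.3844 + 0.0004 + 0.0036 + 0.0529 = 0.4462
Σp_2ᵢ² = 0.02² + 0.02² + 0.25² + 0.29² + 0.42² = 0.0004 + 0.0004 + 0.0625 + 0.0841 + 0.1764 = 0.3238
O = 0.1328 / √(0.4462 × 0.3238) = 0.1328 / 0.38010 = 0.3494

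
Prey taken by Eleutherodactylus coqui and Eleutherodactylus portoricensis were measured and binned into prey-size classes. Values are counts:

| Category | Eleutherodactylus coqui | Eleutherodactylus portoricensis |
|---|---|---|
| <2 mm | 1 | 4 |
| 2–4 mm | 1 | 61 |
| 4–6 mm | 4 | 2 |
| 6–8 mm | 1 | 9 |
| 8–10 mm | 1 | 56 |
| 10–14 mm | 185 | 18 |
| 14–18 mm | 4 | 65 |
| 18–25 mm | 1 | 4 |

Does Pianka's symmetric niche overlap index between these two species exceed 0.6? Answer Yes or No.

No

Proportions for Eleutherodactylus coqui (n=198): 1/198=0.0051, 1/198=0.0051, 4/198=0.0202, 1/198=0.0051, 1/198=0.0051, 185/198=0.9343, 4/198=0.0202, 1/198=0.0051
Proportions for Eleutherodactylus portoricensis (n=219): 4/219=0.0183, 61/219=0.2785, 2/219=0.0091, 9/219=0.0411, 56/219=0.2557, 18/219=0.0822, 65/219=0.2968, 4/219=0.0183
Σ p₁ᵢp₂ᵢ = 0.000093 + 0.001420 + 0.000184 + 0.000210 + 0.001304 + 0.076799 + 0.005995 + 0.000093 = 0.086098
Σp_1ᵢ² = 0.0051² + 0.0051² + 0.0202² + 0.0051² + 0.0051² + 0.9343² + 0.0202² + 0.0051² = 0.000026 + 0.000026 + 0.000408 + 0.000026 + 0.000026 + 0.872916 + 0.000408 + 0.000026 = 0.873862
Σp_2ᵢ² = 0.0183² + 0.2785² + 0.0091² + 0.0411² + 0.2557² + 0.0822² + 0.2968² + 0.0183² = 0.000335 + 0.077562 + 0.000083 + 0.001689 + 0.065382 + 0.006757 + 0.088090 + 0.000335 = 0.240233
O = 0.086098 / √(0.873862 × 0.240233) = 0.086098 / 0.4581817 = 0.1879
O = 0.1879 < 0.6 → No.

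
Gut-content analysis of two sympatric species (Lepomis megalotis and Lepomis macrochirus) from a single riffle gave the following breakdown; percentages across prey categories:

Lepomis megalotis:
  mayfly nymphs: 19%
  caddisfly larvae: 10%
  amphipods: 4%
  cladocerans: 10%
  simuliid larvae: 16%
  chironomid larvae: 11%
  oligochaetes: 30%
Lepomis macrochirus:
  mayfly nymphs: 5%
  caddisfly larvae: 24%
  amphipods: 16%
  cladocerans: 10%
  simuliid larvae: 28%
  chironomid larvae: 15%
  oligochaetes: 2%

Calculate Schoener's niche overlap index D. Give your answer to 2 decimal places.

0.58

Convert percentages to proportions (divide by 100).
Σ|p₁ᵢ − p₂ᵢ| = 0.14 + 0.14 + 0.12 + 0.00 + 0.12 + 0.04 + 0.28 = 0.84
D = 1 − ½ × 0.84 = 1 − 0.420 = 0.5800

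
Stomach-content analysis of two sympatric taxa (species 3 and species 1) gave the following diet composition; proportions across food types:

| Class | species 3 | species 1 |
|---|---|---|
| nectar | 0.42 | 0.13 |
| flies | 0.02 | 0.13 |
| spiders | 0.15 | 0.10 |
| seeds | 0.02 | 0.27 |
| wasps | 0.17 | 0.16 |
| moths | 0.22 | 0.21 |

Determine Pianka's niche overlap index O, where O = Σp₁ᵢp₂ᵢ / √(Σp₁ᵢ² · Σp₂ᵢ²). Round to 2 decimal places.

0.66

Σ p₁ᵢp₂ᵢ = 0.0546 + 0.0026 + 0.0150 + 0.0054 + 0.0272 + 0.0462 = 0.1510
Σp_1ᵢ² = 0.42² + 0.02² + 0.15² + 0.02² + 0.17² + 0.22² = 0.1764 + 0.0004 + 0.0225 + 0.0004 + 0.0289 + 0.0484 = 0.2770
Σp_2ᵢ² = 0.13² + 0.13² + 0.10² + 0.27² + 0.16² + 0.21² = 0.0169 + 0.0169 + 0.0100 + 0.0729 + 0.0256 + 0.0441 = 0.1864
O = 0.1510 / √(0.2770 × 0.1864) = 0.1510 / 0.22723 = 0.6645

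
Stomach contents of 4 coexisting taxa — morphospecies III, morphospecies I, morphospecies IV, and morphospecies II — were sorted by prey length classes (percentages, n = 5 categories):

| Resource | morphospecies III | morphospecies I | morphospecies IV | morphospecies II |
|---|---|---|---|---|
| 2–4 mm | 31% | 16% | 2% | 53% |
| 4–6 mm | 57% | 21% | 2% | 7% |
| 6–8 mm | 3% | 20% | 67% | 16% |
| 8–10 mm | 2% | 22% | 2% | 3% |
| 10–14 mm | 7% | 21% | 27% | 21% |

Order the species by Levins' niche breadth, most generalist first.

morphospecies I > morphospecies II > morphospecies III > morphospecies IV

Convert percentages to proportions (divide by 100).
Σp_IIIᵢ² = 0.31² + 0.57² + 0.03² + 0.02² + 0.07² = 0.0961 + 0.3249 + 0.0009 + 0.0004 + 0.0049 = 0.4272
B_III = 1 / 0.4272 = 2.3408
Σp_Iᵢ² = 0.16² + 0.21² + 0.20² + 0.22² + 0.21² = 0.0256 + 0.0441 + 0.0400 + 0.0484 + 0.0441 = 0.2022
B_I = 1 / 0.2022 = 4.9456
Σp_IVᵢ² = 0.02² + 0.02² + 0.67² + 0.02² + 0.27² = 0.0004 + 0.0004 + 0.4489 + 0.0004 + 0.0729 = 0.5230
B_IV = 1 / 0.5230 = 1.9120
Σp_IIᵢ² = 0.53² + 0.07² + 0.16² + 0.03² + 0.21² = 0.2809 + 0.0049 + 0.0256 + 0.0009 + 0.0441 = 0.3564
B_II = 1 / 0.3564 = 2.8058
Ranking by B (broadest → narrowest): morphospecies I (4.95) > morphospecies II (2.81) > morphospecies III (2.34) > morphospecies IV (1.91)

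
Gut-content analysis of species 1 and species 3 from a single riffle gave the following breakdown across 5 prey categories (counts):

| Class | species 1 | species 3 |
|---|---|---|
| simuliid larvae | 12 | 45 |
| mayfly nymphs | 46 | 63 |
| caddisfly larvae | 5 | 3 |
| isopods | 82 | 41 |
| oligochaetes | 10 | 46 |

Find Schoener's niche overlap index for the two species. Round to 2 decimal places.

0.66

Proportions for species 1 (n=155): 12/155=0.0774, 46/155=0.2968, 5/155=0.0323, 82/155=0.5290, 10/155=0.0645
Proportions for species 3 (n=198): 45/198=0.2273, 63/198=0.3182, 3/198=0.0152, 41/198=0.2071, 46/198=0.2323
Σ|p₁ᵢ − p₂ᵢ| = 0.1499 + 0.0214 + 0.0171 + 0.3219 + 0.1678 = 0.6781
D = 1 − ½ × 0.6781 = 1 − 0.33905 = 0.66095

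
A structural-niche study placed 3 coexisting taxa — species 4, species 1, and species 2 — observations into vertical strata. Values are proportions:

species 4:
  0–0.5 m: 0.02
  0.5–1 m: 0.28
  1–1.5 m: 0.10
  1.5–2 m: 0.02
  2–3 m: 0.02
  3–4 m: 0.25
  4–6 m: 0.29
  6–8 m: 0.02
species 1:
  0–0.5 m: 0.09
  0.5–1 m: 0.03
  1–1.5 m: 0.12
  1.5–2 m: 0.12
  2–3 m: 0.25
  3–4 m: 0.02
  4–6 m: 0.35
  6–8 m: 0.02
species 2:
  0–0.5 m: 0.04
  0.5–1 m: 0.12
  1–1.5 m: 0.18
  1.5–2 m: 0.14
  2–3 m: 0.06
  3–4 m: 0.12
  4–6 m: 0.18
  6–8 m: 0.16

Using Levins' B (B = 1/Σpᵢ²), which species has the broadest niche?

species 2

Σp_4ᵢ² = 0.02² + 0.28² + 0.10² + 0.02² + 0.02² + 0.25² + 0.29² + 0.02² = 0.0004 + 0.0784 + 0.0100 + 0.0004 + 0.0004 + 0.0625 + 0.0841 + 0.0004 = 0.2366
B_4 = 1 / 0.2366 = 4.2265
Σp_1ᵢ² = 0.09² + 0.03² + 0.12² + 0.12² + 0.25² + 0.02² + 0.35² + 0.02² = 0.0081 + 0.0009 + 0.0144 + 0.0144 + 0.0625 + 0.0004 + 0.1225 + 0.0004 = 0.2236
B_1 = 1 / 0.2236 = 4.4723
Σp_2ᵢ² = 0.04² + 0.12² + 0.18² + 0.14² + 0.06² + 0.12² + 0.18² + 0.16² = 0.0016 + 0.0144 + 0.0324 + 0.0196 + 0.0036 + 0.0144 + 0.0324 + 0.0256 = 0.1440
B_2 = 1 / 0.1440 = 6.9444
Highest B → broadest niche (most generalist): species 2 (B = 6.94).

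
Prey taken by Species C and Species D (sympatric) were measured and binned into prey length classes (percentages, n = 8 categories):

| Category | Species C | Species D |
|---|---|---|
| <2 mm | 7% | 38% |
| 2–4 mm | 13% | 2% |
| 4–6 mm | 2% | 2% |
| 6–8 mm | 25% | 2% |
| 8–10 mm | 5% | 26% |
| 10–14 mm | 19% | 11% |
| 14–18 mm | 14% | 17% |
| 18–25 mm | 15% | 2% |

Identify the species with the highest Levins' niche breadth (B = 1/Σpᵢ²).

Species C

Convert percentages to proportions (divide by 100).
Σp_Cᵢ² = 0.07² + 0.13² + 0.02² + 0.25² + 0.05² + 0.19² + 0.14² + 0.15² = 0.0049 + 0.0169 + 0.0004 + 0.0625 + 0.0025 + 0.0361 + 0.0196 + 0.0225 = 0.1654
B_C = 1 / 0.1654 = 6.0459
Σp_Dᵢ² = 0.38² + 0.02² + 0.02² + 0.02² + 0.26² + 0.11² + 0.17² + 0.02² = 0.1444 + 0.0004 + 0.0004 + 0.0004 + 0.0676 + 0.0121 + 0.0289 + 0.0004 = 0.2546
B_D = 1 / 0.2546 = 3.9277
Highest B → broadest niche (most generalist): Species C (B = 6.05).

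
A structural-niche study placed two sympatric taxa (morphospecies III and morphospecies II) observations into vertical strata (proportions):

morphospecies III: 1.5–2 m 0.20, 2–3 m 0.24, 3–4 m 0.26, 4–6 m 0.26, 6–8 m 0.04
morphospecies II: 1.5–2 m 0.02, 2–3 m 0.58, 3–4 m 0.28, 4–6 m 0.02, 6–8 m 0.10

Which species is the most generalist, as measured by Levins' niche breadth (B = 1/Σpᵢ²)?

Σp_IIIᵢ² = 0.20² + 0.24² + 0.26² + 0.26² + 0.04² = 0.0400 + 0.0576 + 0.0676 + 0.0676 + 0.0016 = 0.2344
B_III = 1 / 0.2344 = 4.2662
Σp_IIᵢ² = 0.02² + 0.58² + 0.28² + 0.02² + 0.10² = 0.0004 + 0.3364 + 0.0784 + 0.0004 + 0.0100 = 0.4256
B_II = 1 / 0.4256 = 2.3496
Highest B → broadest niche (most generalist): morphospecies III (B = 4.27).

morphospecies III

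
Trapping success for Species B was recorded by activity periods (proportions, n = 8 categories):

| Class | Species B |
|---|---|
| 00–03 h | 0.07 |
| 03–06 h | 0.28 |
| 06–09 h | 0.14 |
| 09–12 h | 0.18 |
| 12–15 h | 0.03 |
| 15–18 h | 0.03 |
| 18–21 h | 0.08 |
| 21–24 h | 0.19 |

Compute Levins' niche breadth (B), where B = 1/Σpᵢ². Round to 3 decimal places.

5.568

Σpᵢ² = 0.07² + 0.28² + 0.14² + 0.18² + 0.03² + 0.03² + 0.08² + 0.19² = 0.0049 + 0.0784 + 0.0196 + 0.0324 + 0.0009 + 0.0009 + 0.0064 + 0.0361 = 0.1796
B = 1 / 0.1796 = 5.56793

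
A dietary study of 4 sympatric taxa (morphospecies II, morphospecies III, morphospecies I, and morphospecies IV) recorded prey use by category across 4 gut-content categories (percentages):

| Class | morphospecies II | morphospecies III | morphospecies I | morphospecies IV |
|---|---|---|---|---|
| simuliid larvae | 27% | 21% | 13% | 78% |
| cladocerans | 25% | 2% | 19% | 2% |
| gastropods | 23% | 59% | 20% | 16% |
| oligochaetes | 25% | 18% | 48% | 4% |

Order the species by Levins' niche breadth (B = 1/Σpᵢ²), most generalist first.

Convert percentages to proportions (divide by 100).
Σp_IIᵢ² = 0.27² + 0.25² + 0.23² + 0.25² = 0.0729 + 0.0625 + 0.0529 + 0.0625 = 0.2508
B_II = 1 / 0.2508 = 3.9872
Σp_IIIᵢ² = 0.21² + 0.02² + 0.59² + 0.18² = 0.0441 + 0.0004 + 0.3481 + 0.0324 = 0.4250
B_III = 1 / 0.4250 = 2.3529
Σp_Iᵢ² = 0.13² + 0.19² + 0.20² + 0.48² = 0.0169 + 0.0361 + 0.0400 + 0.2304 = 0.3234
B_I = 1 / 0.3234 = 3.0921
Σp_IVᵢ² = 0.78² + 0.02² + 0.16² + 0.04² = 0.6084 + 0.0004 + 0.0256 + 0.0016 = 0.6360
B_IV = 1 / 0.6360 = 1.5723
Ranking by B (broadest → narrowest): morphospecies II (3.99) > morphospecies I (3.09) > morphospecies III (2.35) > morphospecies IV (1.57)

morphospecies II > morphospecies I > morphospecies III > morphospecies IV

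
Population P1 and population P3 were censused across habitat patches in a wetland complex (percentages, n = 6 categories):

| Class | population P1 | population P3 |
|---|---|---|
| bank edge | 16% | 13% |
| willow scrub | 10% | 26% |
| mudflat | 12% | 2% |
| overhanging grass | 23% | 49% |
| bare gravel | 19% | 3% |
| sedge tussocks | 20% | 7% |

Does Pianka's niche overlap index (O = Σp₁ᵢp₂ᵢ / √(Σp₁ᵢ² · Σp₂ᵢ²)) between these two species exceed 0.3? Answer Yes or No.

Yes

Convert percentages to proportions (divide by 100).
Σ p₁ᵢp₂ᵢ = 0.0208 + 0.0260 + 0.0024 + 0.1127 + 0.0057 + 0.0140 = 0.1816
Σp_1ᵢ² = 0.16² + 0.10² + 0.12² + 0.23² + 0.19² + 0.20² = 0.0256 + 0.0100 + 0.0144 + 0.0529 + 0.0361 + 0.0400 = 0.1790
Σp_2ᵢ² = 0.13² + 0.26² + 0.02² + 0.49² + 0.03² + 0.07² = 0.0169 + 0.0676 + 0.0004 + 0.2401 + 0.0009 + 0.0049 = 0.3308
O = 0.1816 / √(0.1790 × 0.3308) = 0.1816 / 0.24334 = 0.7463
O = 0.7463 > 0.3 → Yes.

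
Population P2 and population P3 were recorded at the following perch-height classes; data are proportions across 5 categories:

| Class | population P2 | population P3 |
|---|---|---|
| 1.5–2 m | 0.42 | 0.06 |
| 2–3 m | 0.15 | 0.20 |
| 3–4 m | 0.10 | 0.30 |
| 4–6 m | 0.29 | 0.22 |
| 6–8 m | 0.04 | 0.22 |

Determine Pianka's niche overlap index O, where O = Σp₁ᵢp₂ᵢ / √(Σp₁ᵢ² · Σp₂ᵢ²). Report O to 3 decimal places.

Σ p₁ᵢp₂ᵢ = 0.0252 + 0.0300 + 0.0300 + 0.0638 + 0.0088 = 0.1578
Σp_1ᵢ² = 0.42² + 0.15² + 0.10² + 0.29² + 0.04² = 0.1764 + 0.0225 + 0.0100 + 0.0841 + 0.0016 = 0.2946
Σp_2ᵢ² = 0.06² + 0.20² + 0.30² + 0.22² + 0.22² = 0.0036 + 0.0400 + 0.0900 + 0.0484 + 0.0484 = 0.2304
O = 0.1578 / √(0.2946 × 0.2304) = 0.1578 / 0.260530 = 0.60569

0.606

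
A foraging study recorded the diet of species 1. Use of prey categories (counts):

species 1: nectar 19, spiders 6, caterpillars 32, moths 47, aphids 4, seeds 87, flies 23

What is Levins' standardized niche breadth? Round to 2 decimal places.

Proportions for species 1 (n=218): 19/218=0.0872, 6/218=0.0275, 32/218=0.1468, 47/218=0.2156, 4/218=0.0183, 87/218=0.3991, 23/218=0.1055
Σpᵢ² = 0.0872² + 0.0275² + 0.1468² + 0.2156² + 0.0183² + 0.3991² + 0.1055² = 0.007604 + 0.000756 + 0.021550 + 0.046483 + 0.000335 + 0.159281 + 0.011130 = 0.247139
B = 1 / 0.247139 = 4.0463
Bₛ = (B − 1)/(n − 1) = (4.0463 − 1)/(7 − 1) = 3.0463/6 = 0.5077

0.51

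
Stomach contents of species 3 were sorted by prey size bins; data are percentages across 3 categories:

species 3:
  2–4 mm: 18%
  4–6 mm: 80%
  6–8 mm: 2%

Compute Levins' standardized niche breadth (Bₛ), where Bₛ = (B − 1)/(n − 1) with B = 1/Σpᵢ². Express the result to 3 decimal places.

0.243

Convert percentages to proportions (divide by 100).
Σpᵢ² = 0.18² + 0.80² + 0.02² = 0.0324 + 0.6400 + 0.0004 = 0.6728
B = 1 / 0.6728 = 1.48633
Bₛ = (B − 1)/(n − 1) = (1.48633 − 1)/(3 − 1) = 0.48633/2 = 0.24317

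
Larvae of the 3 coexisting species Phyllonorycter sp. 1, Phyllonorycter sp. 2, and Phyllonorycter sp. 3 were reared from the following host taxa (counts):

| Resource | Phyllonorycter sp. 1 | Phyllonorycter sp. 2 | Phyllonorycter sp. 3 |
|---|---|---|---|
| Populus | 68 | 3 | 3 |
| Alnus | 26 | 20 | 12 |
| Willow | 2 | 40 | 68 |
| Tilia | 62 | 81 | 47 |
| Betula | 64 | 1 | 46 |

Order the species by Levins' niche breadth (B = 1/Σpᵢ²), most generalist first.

Phyllonorycter sp. 1 > Phyllonorycter sp. 3 > Phyllonorycter sp. 2

Proportions for Phyllonorycter sp. 1 (n=222): 68/222=0.3063, 26/222=0.1171, 2/222=0.0090, 62/222=0.2793, 64/222=0.2883
Proportions for Phyllonorycter sp. 2 (n=145): 3/145=0.0207, 20/145=0.1379, 40/145=0.2759, 81/145=0.5586, 1/145=0.0069
Proportions for Phyllonorycter sp. 3 (n=176): 3/176=0.0170, 12/176=0.0682, 68/176=0.3864, 47/176=0.2670, 46/176=0.2614
Σp_1ᵢ² = 0.3063² + 0.1171² + 0.0090² + 0.2793² + 0.2883² = 0.093820 + 0.013712 + 0.000081 + 0.078008 + 0.083117 = 0.268738
B_1 = 1 / 0.268738 = 3.7211
Σp_2ᵢ² = 0.0207² + 0.1379² + 0.2759² + 0.5586² + 0.0069² = 0.000428 + 0.019016 + 0.076121 + 0.312034 + 0.000048 = 0.407647
B_2 = 1 / 0.407647 = 2.4531
Σp_3ᵢ² = 0.0170² + 0.0682² + 0.3864² + 0.2670² + 0.2614² = 0.000289 + 0.004651 + 0.149305 + 0.071289 + 0.068330 = 0.293864
B_3 = 1 / 0.293864 = 3.4029
Ranking by B (broadest → narrowest): Phyllonorycter sp. 1 (3.72) > Phyllonorycter sp. 3 (3.40) > Phyllonorycter sp. 2 (2.45)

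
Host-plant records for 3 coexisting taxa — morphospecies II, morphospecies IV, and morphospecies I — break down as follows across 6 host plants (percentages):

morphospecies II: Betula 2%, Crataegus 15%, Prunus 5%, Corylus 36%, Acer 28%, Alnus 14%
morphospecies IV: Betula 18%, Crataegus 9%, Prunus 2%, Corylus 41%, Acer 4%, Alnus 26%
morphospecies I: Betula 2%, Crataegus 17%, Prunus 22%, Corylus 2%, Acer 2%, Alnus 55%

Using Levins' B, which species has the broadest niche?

morphospecies II

Convert percentages to proportions (divide by 100).
Σp_IIᵢ² = 0.02² + 0.15² + 0.05² + 0.36² + 0.28² + 0.14² = 0.0004 + 0.0225 + 0.0025 + 0.1296 + 0.0784 + 0.0196 = 0.2530
B_II = 1 / 0.2530 = 3.9526
Σp_IVᵢ² = 0.18² + 0.09² + 0.02² + 0.41² + 0.04² + 0.26² = 0.0324 + 0.0081 + 0.0004 + 0.1681 + 0.0016 + 0.0676 = 0.2782
B_IV = 1 / 0.2782 = 3.5945
Σp_Iᵢ² = 0.02² + 0.17² + 0.22² + 0.02² + 0.02² + 0.55² = 0.0004 + 0.0289 + 0.0484 + 0.0004 + 0.0004 + 0.3025 = 0.3810
B_I = 1 / 0.3810 = 2.6247
Highest B → broadest niche (most generalist): morphospecies II (B = 3.95).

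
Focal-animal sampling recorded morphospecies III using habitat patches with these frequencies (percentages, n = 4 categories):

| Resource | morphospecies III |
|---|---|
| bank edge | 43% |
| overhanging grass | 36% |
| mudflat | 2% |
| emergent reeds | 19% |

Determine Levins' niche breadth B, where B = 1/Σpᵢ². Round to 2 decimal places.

Convert percentages to proportions (divide by 100).
Σpᵢ² = 0.43² + 0.36² + 0.02² + 0.19² = 0.1849 + 0.1296 + 0.0004 + 0.0361 = 0.3510
B = 1 / 0.3510 = 2.8490

2.85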